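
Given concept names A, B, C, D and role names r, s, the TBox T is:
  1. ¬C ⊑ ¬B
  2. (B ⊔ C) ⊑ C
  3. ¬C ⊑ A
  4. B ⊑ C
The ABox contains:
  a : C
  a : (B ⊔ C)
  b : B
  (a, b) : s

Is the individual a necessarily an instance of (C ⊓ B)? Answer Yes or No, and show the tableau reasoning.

No

1. a : (C ⊓ B)?  L(a) = {C, (B ⊔ C)} ∪ {(¬C ⊔ ¬B)}
   open: L(a) ⊇ {C, ¬B} — a ∉ (C ⊓ B) possible
2. Hence a : (C ⊓ B): not entailed.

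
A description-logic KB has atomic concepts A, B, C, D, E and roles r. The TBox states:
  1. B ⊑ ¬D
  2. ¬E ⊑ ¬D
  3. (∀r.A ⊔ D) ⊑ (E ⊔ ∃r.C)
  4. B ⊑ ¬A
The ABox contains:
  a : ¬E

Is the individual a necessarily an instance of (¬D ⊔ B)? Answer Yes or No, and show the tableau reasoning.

1. a : (¬D ⊔ B)?  L(a) = {¬E} ∪ {(D ⊓ ¬B)}
   clash {D, ¬D} at a — a ∈ (¬D ⊔ B)
2. Hence a : (¬D ⊔ B): entailed.

Yes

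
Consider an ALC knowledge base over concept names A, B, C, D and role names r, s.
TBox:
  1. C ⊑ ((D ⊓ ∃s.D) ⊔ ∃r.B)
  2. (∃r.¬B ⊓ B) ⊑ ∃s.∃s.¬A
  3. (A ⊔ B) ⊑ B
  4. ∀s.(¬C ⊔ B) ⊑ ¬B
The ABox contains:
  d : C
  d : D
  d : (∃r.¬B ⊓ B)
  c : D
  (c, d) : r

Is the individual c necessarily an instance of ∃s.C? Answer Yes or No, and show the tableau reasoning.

No

1. c : ∃s.C?  L(c) = {D} ∪ {∀s.¬C}
   open: L(c) ⊇ {D, ¬A, ¬B, ¬C, ∀s.¬C} — c ∉ ∃s.C possible
2. Hence c : ∃s.C: not entailed.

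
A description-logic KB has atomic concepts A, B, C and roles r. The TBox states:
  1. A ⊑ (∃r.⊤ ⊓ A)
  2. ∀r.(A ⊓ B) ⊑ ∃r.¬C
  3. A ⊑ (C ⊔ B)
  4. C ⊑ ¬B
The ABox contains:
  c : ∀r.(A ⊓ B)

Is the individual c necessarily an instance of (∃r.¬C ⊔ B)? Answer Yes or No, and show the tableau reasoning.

Yes

1. c : (∃r.¬C ⊔ B)?  L(c) = {∀r.(A ⊓ B)} ∪ {(∀r.C ⊓ ¬B)}
   clash {B, ¬B} at c — c ∈ (∃r.¬C ⊔ B)
2. Hence c : (∃r.¬C ⊔ B): entailed.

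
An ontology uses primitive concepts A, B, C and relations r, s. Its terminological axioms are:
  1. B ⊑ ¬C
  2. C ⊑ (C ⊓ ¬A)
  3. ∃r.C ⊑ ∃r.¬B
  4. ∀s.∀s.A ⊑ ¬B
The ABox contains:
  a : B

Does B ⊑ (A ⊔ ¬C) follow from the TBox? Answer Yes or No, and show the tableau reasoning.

1. B ⊑ (A ⊔ ¬C)  ⇔  (B ⊓ (¬A ⊓ C)) unsat w.r.t. T
   all branches close; clash {C, ¬C} at x₀
2. Hence B ⊑ (A ⊔ ¬C): entailed.

Yes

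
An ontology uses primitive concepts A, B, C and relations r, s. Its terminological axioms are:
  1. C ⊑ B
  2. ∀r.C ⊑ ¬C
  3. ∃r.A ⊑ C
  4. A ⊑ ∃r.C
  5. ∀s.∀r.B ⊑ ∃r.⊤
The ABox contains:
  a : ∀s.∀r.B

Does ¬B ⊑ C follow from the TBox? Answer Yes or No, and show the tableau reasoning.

1. ¬B ⊑ C  ⇔  (¬B ⊓ ¬C) unsat w.r.t. T
   open: L(x₀) ⊇ {¬A, ¬B, ¬C, ∀r.¬A, ∃s.∃r.¬B} (+ ∃-successors)
2. Hence ¬B ⊑ C: not entailed.

No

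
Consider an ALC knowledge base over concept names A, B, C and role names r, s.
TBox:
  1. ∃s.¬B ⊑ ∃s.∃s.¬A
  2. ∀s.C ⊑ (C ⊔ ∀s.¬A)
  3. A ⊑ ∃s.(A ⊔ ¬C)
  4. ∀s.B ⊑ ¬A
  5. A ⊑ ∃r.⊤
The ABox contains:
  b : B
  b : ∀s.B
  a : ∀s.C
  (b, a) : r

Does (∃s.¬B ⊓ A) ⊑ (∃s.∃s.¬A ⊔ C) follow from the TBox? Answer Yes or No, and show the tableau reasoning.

Yes

1. (∃s.¬B ⊓ A) ⊑ (∃s.∃s.¬A ⊔ C)  ⇔  ((∃s.¬B ⊓ A) ⊓ (∀s.∀s.A ⊓ ¬C)) unsat w.r.t. T
   all branches close; clash {A, ¬A} at an ∃-successor
2. Hence (∃s.¬B ⊓ A) ⊑ (∃s.∃s.¬A ⊔ C): entailed.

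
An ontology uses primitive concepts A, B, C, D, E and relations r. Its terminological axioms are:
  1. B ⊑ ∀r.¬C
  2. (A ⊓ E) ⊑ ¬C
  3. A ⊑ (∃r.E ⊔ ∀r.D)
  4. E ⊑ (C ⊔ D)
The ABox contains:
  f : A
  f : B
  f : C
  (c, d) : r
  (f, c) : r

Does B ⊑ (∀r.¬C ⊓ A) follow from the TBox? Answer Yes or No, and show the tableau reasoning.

No

1. B ⊑ (∀r.¬C ⊓ A)  ⇔  (B ⊓ (∃r.C ⊔ ¬A)) unsat w.r.t. T
   apply at x₀: B⊑∀r.¬C
   open: L(x₀) ⊇ {B, ¬A, ¬E, ∀r.¬C}
2. Hence B ⊑ (∀r.¬C ⊓ A): not entailed.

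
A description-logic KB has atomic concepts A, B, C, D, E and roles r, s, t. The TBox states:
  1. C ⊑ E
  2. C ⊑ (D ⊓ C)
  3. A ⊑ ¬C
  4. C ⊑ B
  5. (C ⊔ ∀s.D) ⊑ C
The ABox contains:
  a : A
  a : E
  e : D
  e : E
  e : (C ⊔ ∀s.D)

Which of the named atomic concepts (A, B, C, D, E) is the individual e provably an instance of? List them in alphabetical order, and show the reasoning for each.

1. e : A?  L(e) = {D, E, (C ⊔ ∀s.D)} ∪ {¬A}
   apply at e: (C ⊔ ∀s.D)⊑C
   open: L(e) ⊇ {B, C, D, E, ¬A} — e ∉ A possible
2. e : B?  L(e) = {D, E, (C ⊔ ∀s.D)} ∪ {¬B}
   clash {C, ¬C} at e — e ∈ B
3. e : C?  L(e) = {D, E, (C ⊔ ∀s.D)} ∪ {¬C}
   clash {C, ¬C} at e — e ∈ C
4. e : D?  L(e) = {D, E, (C ⊔ ∀s.D)} ∪ {¬D}
   clash {D, ¬D} at e — e ∈ D
5. e : E?  L(e) = {D, E, (C ⊔ ∀s.D)} ∪ {¬E}
   clash {E, ¬E} at e — e ∈ E
6. Entailed for e: {B, C, D, E}

{B, C, D, E}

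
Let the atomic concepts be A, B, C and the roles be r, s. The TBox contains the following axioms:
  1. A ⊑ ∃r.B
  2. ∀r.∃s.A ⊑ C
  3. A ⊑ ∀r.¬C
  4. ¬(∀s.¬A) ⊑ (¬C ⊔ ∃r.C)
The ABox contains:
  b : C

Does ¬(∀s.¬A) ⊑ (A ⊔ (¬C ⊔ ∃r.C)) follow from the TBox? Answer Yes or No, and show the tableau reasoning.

1. ¬(∀s.¬A) ⊑ (A ⊔ (¬C ⊔ ∃r.C))  ⇔  (∃s.A ⊓ (¬A ⊓ (C ⊓ ∀r.¬C))) unsat w.r.t. T
   all branches close; clash {C, ¬C} at an ∃-successor
2. Hence ¬(∀s.¬A) ⊑ (A ⊔ (¬C ⊔ ∃r.C)): entailed.

Yes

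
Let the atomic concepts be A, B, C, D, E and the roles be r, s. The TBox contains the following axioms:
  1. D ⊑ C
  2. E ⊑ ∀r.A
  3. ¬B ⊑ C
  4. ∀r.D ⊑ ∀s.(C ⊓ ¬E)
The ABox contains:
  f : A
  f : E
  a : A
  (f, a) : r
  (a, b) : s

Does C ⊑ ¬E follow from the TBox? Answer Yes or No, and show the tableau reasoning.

No

1. C ⊑ ¬E  ⇔  (C ⊓ E) unsat w.r.t. T
   apply at x₀: E⊑∀r.A
   open: L(x₀) ⊇ {C, E, ∀r.A, ∃r.¬D} (+ ∃-successors)
2. Hence C ⊑ ¬E: not entailed.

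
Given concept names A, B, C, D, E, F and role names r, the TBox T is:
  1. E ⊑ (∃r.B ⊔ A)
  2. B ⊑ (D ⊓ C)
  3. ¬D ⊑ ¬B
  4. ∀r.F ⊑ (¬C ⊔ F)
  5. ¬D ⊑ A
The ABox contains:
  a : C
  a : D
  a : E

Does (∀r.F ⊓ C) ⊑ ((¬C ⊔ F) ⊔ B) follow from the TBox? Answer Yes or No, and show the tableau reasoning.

1. (∀r.F ⊓ C) ⊑ ((¬C ⊔ F) ⊔ B)  ⇔  ((∀r.F ⊓ C) ⊓ ((C ⊓ ¬F) ⊓ ¬B)) unsat w.r.t. T
   all branches close; clash {F, ¬F} at x₀
2. Hence (∀r.F ⊓ C) ⊑ ((¬C ⊔ F) ⊔ B): entailed.

Yes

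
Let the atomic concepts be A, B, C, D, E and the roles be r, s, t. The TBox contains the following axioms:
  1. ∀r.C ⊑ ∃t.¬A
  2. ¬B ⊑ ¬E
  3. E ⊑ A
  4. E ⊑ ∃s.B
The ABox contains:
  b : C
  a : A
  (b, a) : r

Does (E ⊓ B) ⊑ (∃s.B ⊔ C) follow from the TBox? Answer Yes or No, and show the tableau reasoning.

1. (E ⊓ B) ⊑ (∃s.B ⊔ C)  ⇔  ((E ⊓ B) ⊓ (∀s.¬B ⊓ ¬C)) unsat w.r.t. T
   all branches close; clash {B, ¬B} at an ∃-successor
2. Hence (E ⊓ B) ⊑ (∃s.B ⊔ C): entailed.

Yes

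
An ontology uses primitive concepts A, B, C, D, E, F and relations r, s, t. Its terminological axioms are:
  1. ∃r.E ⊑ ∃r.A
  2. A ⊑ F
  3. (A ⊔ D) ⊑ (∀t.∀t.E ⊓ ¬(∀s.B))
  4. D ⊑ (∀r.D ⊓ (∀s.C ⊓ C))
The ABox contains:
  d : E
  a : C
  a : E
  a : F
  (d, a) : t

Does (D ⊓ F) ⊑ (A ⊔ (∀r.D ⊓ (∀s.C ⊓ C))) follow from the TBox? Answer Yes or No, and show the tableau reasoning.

Yes

1. (D ⊓ F) ⊑ (A ⊔ (∀r.D ⊓ (∀s.C ⊓ C)))  ⇔  ((D ⊓ F) ⊓ (¬A ⊓ (∃r.¬D ⊔ (∃s.¬C ⊔ ¬C)))) unsat w.r.t. T
   all branches close; clash {C, ¬C} at x₀
2. Hence (D ⊓ F) ⊑ (A ⊔ (∀r.D ⊓ (∀s.C ⊓ C))): entailed.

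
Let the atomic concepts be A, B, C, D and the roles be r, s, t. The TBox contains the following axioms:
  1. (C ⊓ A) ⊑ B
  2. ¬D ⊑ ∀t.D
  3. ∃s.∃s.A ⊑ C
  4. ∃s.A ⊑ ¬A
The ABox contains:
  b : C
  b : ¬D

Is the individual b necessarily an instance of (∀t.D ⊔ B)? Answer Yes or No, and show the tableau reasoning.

Yes

1. b : (∀t.D ⊔ B)?  L(b) = {C, ¬D} ∪ {(∃t.¬D ⊓ ¬B)}
   clash {B, ¬B} at b — b ∈ (∀t.D ⊔ B)
2. Hence b : (∀t.D ⊔ B): entailed.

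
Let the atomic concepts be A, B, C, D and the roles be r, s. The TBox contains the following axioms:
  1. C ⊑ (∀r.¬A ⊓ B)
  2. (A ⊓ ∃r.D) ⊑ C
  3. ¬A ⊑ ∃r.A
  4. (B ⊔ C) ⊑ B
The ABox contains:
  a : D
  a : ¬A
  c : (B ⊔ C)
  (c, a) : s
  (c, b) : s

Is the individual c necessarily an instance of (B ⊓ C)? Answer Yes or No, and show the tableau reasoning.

No

1. c : (B ⊓ C)?  L(c) = {(B ⊔ C)} ∪ {(¬B ⊔ ¬C)}
   apply at c: (B ⊔ C)⊑B
   open: L(c) ⊇ {A, B, ¬C, ∀r.¬D} — c ∉ (B ⊓ C) possible
2. Hence c : (B ⊓ C): not entailed.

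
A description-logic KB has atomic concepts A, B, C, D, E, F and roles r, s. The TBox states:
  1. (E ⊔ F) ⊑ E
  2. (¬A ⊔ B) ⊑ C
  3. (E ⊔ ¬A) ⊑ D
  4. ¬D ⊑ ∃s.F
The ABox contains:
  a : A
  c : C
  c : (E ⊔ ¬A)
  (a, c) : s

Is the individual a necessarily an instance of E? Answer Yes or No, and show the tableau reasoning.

1. a : E?  L(a) = {A} ∪ {¬E}
   open: L(a) ⊇ {A, D, ¬B, ¬E, ¬F} — a ∉ E possible
2. Hence a : E: not entailed.

No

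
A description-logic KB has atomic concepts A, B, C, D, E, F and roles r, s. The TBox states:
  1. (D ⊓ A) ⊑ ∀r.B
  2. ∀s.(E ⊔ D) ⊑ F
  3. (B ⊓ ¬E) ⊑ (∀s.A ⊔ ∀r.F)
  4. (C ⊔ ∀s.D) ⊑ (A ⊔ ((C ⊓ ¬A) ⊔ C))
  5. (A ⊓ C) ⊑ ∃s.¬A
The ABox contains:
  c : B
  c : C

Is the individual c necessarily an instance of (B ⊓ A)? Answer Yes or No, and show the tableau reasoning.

1. c : (B ⊓ A)?  L(c) = {B, C} ∪ {(¬B ⊔ ¬A)}
   open: L(c) ⊇ {B, C, E, ¬A, ∃s.(¬E ⊓ ¬D)} (+ ∃-successors) — c ∉ (B ⊓ A) possible
2. Hence c : (B ⊓ A): not entailed.

No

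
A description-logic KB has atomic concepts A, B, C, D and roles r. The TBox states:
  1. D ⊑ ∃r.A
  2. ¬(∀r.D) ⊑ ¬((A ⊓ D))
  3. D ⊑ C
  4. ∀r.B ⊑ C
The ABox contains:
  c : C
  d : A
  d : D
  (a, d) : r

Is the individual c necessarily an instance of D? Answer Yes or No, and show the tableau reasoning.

1. c : D?  L(c) = {C} ∪ {¬D}
   open: L(c) ⊇ {C, ¬D, ∀r.D} — c ∉ D possible
2. Hence c : D: not entailed.

No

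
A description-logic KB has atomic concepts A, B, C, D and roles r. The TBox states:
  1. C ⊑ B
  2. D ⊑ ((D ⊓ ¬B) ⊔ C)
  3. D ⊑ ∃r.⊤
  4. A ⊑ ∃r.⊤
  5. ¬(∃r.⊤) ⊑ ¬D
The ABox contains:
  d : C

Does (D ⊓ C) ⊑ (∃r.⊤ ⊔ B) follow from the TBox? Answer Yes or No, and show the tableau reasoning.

1. (D ⊓ C) ⊑ (∃r.⊤ ⊔ B)  ⇔  ((D ⊓ C) ⊓ (∀r.⊥ ⊓ ¬B)) unsat w.r.t. T
   all branches close; clash {B, ¬B} at x₀
2. Hence (D ⊓ C) ⊑ (∃r.⊤ ⊔ B): entailed.

Yes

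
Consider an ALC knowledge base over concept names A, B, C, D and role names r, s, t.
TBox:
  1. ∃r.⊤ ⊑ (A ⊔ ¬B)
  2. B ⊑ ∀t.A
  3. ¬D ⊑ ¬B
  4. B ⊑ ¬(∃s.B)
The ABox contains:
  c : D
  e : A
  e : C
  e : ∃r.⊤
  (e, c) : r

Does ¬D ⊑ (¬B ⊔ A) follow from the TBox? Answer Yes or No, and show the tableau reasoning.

Yes

1. ¬D ⊑ (¬B ⊔ A)  ⇔  (¬D ⊓ (B ⊓ ¬A)) unsat w.r.t. T
   all branches close; clash {B, ¬B} at x₀
2. Hence ¬D ⊑ (¬B ⊔ A): entailed.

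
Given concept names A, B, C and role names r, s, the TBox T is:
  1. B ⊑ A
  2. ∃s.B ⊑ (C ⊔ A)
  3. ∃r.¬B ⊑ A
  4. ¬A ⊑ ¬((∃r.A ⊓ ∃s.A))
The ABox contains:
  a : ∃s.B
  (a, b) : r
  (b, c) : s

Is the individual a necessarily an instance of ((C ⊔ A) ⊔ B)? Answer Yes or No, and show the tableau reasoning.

1. a : ((C ⊔ A) ⊔ B)?  L(a) = {∃s.B} ∪ {((¬C ⊓ ¬A) ⊓ ¬B)}
   clash {A, ¬A} at a — a ∈ ((C ⊔ A) ⊔ B)
2. Hence a : ((C ⊔ A) ⊔ B): entailed.

Yes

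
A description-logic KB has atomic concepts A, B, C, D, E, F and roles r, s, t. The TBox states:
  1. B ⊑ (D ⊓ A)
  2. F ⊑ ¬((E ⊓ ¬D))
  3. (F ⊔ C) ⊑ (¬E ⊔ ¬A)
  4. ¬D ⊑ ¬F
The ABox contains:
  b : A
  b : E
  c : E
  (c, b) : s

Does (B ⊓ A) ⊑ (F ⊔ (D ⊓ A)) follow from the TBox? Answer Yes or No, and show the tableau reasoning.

1. (B ⊓ A) ⊑ (F ⊔ (D ⊓ A))  ⇔  ((B ⊓ A) ⊓ (¬F ⊓ (¬D ⊔ ¬A))) unsat w.r.t. T
   all branches close; clash {A, ¬A} at x₀
2. Hence (B ⊓ A) ⊑ (F ⊔ (D ⊓ A)): entailed.

Yes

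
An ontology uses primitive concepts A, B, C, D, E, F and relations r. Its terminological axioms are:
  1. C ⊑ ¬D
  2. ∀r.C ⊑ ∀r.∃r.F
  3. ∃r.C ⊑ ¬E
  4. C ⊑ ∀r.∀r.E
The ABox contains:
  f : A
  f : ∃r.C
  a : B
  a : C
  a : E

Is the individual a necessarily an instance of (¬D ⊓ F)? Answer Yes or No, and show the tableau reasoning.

No

1. a : (¬D ⊓ F)?  L(a) = {B, C, E} ∪ {(D ⊔ ¬F)}
   apply at a: C⊑¬D; C⊑∀r.∀r.E
   open: L(a) ⊇ {B, C, E, ¬D, ¬F, …} (+ ∃-successors) — a ∉ (¬D ⊓ F) possible
2. Hence a : (¬D ⊓ F): not entailed.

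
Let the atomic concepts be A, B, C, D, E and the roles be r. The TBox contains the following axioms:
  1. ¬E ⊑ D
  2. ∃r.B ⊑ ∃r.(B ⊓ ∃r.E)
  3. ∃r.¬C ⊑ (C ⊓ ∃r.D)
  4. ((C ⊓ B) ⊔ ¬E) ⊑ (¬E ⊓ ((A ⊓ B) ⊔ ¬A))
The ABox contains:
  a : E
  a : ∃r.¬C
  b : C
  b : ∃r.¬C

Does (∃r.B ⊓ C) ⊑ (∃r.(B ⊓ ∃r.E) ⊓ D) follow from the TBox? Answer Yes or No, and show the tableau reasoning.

1. (∃r.B ⊓ C) ⊑ (∃r.(B ⊓ ∃r.E) ⊓ D)  ⇔  ((∃r.B ⊓ C) ⊓ (∀r.(¬B ⊔ ∀r.¬E) ⊔ ¬D)) unsat w.r.t. T
   apply at x₀: ∃r.B⊑∃r.(B ⊓ ∃r.E)
   open: L(x₀) ⊇ {C, E, ¬B, ¬D, ∀r.C, …} (+ ∃-successors)
2. Hence (∃r.B ⊓ C) ⊑ (∃r.(B ⊓ ∃r.E) ⊓ D): not entailed.

No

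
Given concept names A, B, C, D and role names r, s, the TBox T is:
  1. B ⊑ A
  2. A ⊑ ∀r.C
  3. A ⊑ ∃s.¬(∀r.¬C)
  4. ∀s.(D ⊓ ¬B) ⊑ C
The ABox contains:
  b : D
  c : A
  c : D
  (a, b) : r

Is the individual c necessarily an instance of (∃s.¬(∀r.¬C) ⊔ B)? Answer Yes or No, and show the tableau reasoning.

Yes

1. c : (∃s.¬(∀r.¬C) ⊔ B)?  L(c) = {A, D} ∪ {(∀s.∀r.¬C ⊓ ¬B)}
   clash {C, ¬C} at an ∃-successor — c ∈ (∃s.¬(∀r.¬C) ⊔ B)
2. Hence c : (∃s.¬(∀r.¬C) ⊔ B): entailed.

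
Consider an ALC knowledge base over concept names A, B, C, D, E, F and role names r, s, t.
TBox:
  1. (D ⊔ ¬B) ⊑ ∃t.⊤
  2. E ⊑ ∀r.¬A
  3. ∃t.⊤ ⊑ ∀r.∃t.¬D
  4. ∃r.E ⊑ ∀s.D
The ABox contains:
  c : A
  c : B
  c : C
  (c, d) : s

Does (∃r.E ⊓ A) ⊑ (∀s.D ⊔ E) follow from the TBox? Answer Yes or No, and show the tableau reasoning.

Yes

1. (∃r.E ⊓ A) ⊑ (∀s.D ⊔ E)  ⇔  ((∃r.E ⊓ A) ⊓ (∃s.¬D ⊓ ¬E)) unsat w.r.t. T
   all branches close; clash {D, ¬D} at an ∃-successor
2. Hence (∃r.E ⊓ A) ⊑ (∀s.D ⊔ E): entailed.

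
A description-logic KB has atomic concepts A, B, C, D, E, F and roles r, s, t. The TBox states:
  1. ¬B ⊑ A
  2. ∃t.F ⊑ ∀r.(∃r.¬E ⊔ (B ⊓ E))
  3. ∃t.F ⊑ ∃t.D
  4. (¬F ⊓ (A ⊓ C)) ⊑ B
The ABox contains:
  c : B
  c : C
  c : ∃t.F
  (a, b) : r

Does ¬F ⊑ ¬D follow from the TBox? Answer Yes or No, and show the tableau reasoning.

No

1. ¬F ⊑ ¬D  ⇔  (¬F ⊓ D) unsat w.r.t. T
   open: L(x₀) ⊇ {B, D, ¬F, ∀t.¬F}
2. Hence ¬F ⊑ ¬D: not entailed.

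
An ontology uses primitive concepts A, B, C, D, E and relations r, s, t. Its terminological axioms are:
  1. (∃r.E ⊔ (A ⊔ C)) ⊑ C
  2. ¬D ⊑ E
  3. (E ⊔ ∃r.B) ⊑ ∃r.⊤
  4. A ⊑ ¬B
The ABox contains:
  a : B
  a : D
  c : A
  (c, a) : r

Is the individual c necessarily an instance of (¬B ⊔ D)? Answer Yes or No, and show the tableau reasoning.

1. c : (¬B ⊔ D)?  L(c) = {A} ∪ {(B ⊓ ¬D)}
   clash {B, ¬B} at c — c ∈ (¬B ⊔ D)
2. Hence c : (¬B ⊔ D): entailed.

Yes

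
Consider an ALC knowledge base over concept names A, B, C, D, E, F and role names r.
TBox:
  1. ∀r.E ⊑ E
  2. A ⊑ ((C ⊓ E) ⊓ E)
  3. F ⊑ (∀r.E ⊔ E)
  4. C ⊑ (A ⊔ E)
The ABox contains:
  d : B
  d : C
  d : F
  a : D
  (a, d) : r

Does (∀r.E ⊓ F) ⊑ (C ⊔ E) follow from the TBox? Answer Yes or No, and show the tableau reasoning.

1. (∀r.E ⊓ F) ⊑ (C ⊔ E)  ⇔  ((∀r.E ⊓ F) ⊓ (¬C ⊓ ¬E)) unsat w.r.t. T
   all branches close; clash {C, ¬C} at x₀
2. Hence (∀r.E ⊓ F) ⊑ (C ⊔ E): entailed.

Yes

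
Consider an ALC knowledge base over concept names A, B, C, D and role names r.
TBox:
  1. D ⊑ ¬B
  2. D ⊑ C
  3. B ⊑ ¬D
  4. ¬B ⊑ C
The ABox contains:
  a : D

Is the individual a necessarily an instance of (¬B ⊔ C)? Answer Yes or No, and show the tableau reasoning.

Yes

1. a : (¬B ⊔ C)?  L(a) = {D} ∪ {(B ⊓ ¬C)}
   clash {D, ¬D} at a — a ∈ (¬B ⊔ C)
2. Hence a : (¬B ⊔ C): entailed.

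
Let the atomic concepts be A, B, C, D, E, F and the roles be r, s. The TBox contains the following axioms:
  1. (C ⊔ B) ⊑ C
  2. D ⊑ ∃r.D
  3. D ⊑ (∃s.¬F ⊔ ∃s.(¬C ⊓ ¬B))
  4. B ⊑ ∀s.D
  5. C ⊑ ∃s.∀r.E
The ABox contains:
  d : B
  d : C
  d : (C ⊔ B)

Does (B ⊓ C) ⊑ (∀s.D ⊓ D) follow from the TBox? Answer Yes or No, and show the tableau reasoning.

No

1. (B ⊓ C) ⊑ (∀s.D ⊓ D)  ⇔  ((B ⊓ C) ⊓ (∃s.¬D ⊔ ¬D)) unsat w.r.t. T
   apply at x₀: B⊑∀s.D; C⊑∃s.∀r.E
   open: L(x₀) ⊇ {B, C, ¬D, ∀s.D, ∃s.∀r.E} (+ ∃-successors)
2. Hence (B ⊓ C) ⊑ (∀s.D ⊓ D): not entailed.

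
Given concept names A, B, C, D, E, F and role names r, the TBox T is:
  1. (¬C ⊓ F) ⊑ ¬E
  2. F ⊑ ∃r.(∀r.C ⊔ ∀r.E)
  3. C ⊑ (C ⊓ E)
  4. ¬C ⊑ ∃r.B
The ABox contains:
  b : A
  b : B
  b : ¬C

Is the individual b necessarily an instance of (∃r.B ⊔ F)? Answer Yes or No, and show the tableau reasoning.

1. b : (∃r.B ⊔ F)?  L(b) = {A, B, ¬C} ∪ {(∀r.¬B ⊓ ¬F)}
   clash {B, ¬B} at an ∃-successor — b ∈ (∃r.B ⊔ F)
2. Hence b : (∃r.B ⊔ F): entailed.

Yes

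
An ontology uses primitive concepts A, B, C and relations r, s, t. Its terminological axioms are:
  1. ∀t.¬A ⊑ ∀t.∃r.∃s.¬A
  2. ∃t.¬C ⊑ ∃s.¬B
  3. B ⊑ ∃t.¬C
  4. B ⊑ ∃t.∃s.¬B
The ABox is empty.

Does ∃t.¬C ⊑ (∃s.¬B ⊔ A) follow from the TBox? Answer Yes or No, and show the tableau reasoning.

1. ∃t.¬C ⊑ (∃s.¬B ⊔ A)  ⇔  (∃t.¬C ⊓ (∀s.B ⊓ ¬A)) unsat w.r.t. T
   all branches close; clash {B, ¬B} at an ∃-successor
2. Hence ∃t.¬C ⊑ (∃s.¬B ⊔ A): entailed.

Yes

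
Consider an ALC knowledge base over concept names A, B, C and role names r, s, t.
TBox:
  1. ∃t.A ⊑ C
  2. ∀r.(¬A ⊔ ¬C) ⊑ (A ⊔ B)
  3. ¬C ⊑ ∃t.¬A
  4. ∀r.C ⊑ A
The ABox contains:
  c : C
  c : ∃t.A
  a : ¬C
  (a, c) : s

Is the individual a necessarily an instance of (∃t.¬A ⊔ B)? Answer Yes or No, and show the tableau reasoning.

1. a : (∃t.¬A ⊔ B)?  L(a) = {¬C} ∪ {(∀t.A ⊓ ¬B)}
   clash {C, ¬C} at a — a ∈ (∃t.¬A ⊔ B)
2. Hence a : (∃t.¬A ⊔ B): entailed.

Yes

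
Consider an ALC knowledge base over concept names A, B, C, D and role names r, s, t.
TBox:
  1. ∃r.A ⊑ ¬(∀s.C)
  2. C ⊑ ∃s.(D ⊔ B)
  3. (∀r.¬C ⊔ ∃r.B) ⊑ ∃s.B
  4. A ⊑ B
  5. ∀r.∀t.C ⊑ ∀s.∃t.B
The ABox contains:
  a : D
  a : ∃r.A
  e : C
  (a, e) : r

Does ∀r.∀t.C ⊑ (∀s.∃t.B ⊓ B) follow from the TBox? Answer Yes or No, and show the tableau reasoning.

1. ∀r.∀t.C ⊑ (∀s.∃t.B ⊓ B)  ⇔  (∀r.∀t.C ⊓ (∃s.∀t.¬B ⊔ ¬B)) unsat w.r.t. T
   apply at x₀: ∀r.∀t.C⊑∀s.∃t.B
   open: L(x₀) ⊇ {¬A, ¬B, ¬C, ∀r.¬A, ∀r.¬B, …} (+ ∃-successors)
2. Hence ∀r.∀t.C ⊑ (∀s.∃t.B ⊓ B): not entailed.

No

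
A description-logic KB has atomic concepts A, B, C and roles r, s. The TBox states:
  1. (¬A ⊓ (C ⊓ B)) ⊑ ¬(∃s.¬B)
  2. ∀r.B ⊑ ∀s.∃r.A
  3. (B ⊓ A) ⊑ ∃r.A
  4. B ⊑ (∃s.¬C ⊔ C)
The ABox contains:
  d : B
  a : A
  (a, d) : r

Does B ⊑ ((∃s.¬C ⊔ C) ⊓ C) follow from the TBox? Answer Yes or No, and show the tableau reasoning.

1. B ⊑ ((∃s.¬C ⊔ C) ⊓ C)  ⇔  (B ⊓ ((∀s.C ⊓ ¬C) ⊔ ¬C)) unsat w.r.t. T
   apply at x₀: B⊑(∃s.¬C ⊔ C)
   open: L(x₀) ⊇ {B, ¬A, ¬C, ∃r.¬B, ∃s.¬C} (+ ∃-successors)
2. Hence B ⊑ ((∃s.¬C ⊔ C) ⊓ C): not entailed.

No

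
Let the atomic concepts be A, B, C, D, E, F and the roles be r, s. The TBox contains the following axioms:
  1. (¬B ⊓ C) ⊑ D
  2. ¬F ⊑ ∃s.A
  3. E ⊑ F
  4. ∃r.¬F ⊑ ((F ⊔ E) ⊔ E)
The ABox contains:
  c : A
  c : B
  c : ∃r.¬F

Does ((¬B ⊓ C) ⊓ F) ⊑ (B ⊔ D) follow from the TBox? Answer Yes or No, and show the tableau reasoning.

1. ((¬B ⊓ C) ⊓ F) ⊑ (B ⊔ D)  ⇔  (((¬B ⊓ C) ⊓ F) ⊓ (¬B ⊓ ¬D)) unsat w.r.t. T
   all branches close; clash {D, ¬D} at x₀
2. Hence ((¬B ⊓ C) ⊓ F) ⊑ (B ⊔ D): entailed.

Yes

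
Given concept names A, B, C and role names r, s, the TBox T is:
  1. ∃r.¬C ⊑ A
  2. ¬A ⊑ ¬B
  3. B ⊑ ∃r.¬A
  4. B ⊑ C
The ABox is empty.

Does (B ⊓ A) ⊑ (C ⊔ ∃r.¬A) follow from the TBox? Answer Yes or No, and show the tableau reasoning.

1. (B ⊓ A) ⊑ (C ⊔ ∃r.¬A)  ⇔  ((B ⊓ A) ⊓ (¬C ⊓ ∀r.A)) unsat w.r.t. T
   all branches close; clash {C, ¬C} at x₀
2. Hence (B ⊓ A) ⊑ (C ⊔ ∃r.¬A): entailed.

Yes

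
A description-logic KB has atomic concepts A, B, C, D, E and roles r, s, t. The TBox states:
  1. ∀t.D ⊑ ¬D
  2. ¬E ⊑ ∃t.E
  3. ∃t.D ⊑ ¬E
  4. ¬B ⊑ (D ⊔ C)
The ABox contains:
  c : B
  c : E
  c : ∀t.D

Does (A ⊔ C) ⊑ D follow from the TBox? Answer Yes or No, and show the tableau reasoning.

No

1. (A ⊔ C) ⊑ D  ⇔  ((A ⊔ C) ⊓ ¬D) unsat w.r.t. T
   open: L(x₀) ⊇ {A, B, E, ¬D, ∀t.¬D}
2. Hence (A ⊔ C) ⊑ D: not entailed.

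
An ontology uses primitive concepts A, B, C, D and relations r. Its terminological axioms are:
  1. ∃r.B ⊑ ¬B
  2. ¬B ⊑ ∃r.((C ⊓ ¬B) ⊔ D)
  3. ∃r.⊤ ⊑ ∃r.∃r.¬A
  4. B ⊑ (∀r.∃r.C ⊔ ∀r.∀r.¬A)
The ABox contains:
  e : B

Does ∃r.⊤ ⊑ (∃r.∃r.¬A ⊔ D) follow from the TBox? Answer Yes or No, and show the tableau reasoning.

1. ∃r.⊤ ⊑ (∃r.∃r.¬A ⊔ D)  ⇔  (∃r.⊤ ⊓ (∀r.∀r.A ⊓ ¬D)) unsat w.r.t. T
   all branches close; clash {A, ¬A} at an ∃-successor
2. Hence ∃r.⊤ ⊑ (∃r.∃r.¬A ⊔ D): entailed.

Yes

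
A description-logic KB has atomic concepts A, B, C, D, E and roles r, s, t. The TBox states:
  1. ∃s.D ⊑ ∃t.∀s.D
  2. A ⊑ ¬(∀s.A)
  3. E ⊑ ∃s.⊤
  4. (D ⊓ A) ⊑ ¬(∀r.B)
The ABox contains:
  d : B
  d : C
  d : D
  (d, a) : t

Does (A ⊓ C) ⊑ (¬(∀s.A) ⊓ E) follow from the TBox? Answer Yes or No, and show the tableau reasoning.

1. (A ⊓ C) ⊑ (¬(∀s.A) ⊓ E)  ⇔  ((A ⊓ C) ⊓ (∀s.A ⊔ ¬E)) unsat w.r.t. T
   apply at x₀: A⊑¬(∀s.A)
   open: L(x₀) ⊇ {A, C, ¬D, ¬E, ∀s.¬D, …} (+ ∃-successors)
2. Hence (A ⊓ C) ⊑ (¬(∀s.A) ⊓ E): not entailed.

No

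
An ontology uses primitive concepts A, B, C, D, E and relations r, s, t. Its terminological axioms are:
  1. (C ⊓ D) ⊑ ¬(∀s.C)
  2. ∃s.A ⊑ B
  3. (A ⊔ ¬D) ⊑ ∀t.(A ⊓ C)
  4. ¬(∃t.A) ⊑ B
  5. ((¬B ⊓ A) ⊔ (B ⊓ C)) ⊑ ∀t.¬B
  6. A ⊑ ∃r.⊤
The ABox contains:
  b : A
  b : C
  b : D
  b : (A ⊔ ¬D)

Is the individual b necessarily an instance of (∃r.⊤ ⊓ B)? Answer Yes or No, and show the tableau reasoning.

1. b : (∃r.⊤ ⊓ B)?  L(b) = {A, C, D, (A ⊔ ¬D)} ∪ {(∀r.⊥ ⊔ ¬B)}
   apply at b: (A ⊔ ¬D)⊑∀t.(A ⊓ C); A⊑∃r.⊤
   open: L(b) ⊇ {A, C, D, ¬B, ∀s.¬A, …} (+ ∃-successors) — b ∉ (∃r.⊤ ⊓ B) possible
2. Hence b : (∃r.⊤ ⊓ B): not entailed.

No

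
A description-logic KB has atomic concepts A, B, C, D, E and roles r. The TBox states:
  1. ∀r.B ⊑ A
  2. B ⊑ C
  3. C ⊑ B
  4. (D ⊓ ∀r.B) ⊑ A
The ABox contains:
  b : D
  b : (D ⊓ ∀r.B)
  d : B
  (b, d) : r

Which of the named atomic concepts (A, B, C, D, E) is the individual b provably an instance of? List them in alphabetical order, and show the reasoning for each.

{A, D}

1. b : A?  L(b) = {D, (D ⊓ ∀r.B)} ∪ {¬A}
   clash {A, ¬A} at b — b ∈ A
2. b : B?  L(b) = {D, (D ⊓ ∀r.B)} ∪ {¬B}
   apply at b: ∀r.B⊑A; (D ⊓ ∀r.B)⊑A
   open: L(b) ⊇ {A, D, ¬B, ¬C, ∀r.B} — b ∉ B possible
3. b : C?  L(b) = {D, (D ⊓ ∀r.B)} ∪ {¬C}
   apply at b: ∀r.B⊑A; (D ⊓ ∀r.B)⊑A
   open: L(b) ⊇ {A, D, ¬B, ¬C, ∀r.B} — b ∉ C possible
4. b : D?  L(b) = {D, (D ⊓ ∀r.B)} ∪ {¬D}
   clash {D, ¬D} at b — b ∈ D
5. b : E?  L(b) = {D, (D ⊓ ∀r.B)} ∪ {¬E}
   apply at b: ∀r.B⊑A; (D ⊓ ∀r.B)⊑A
   open: L(b) ⊇ {A, D, ¬B, ¬C, ¬E, …} — b ∉ E possible
6. Entailed for b: {A, D}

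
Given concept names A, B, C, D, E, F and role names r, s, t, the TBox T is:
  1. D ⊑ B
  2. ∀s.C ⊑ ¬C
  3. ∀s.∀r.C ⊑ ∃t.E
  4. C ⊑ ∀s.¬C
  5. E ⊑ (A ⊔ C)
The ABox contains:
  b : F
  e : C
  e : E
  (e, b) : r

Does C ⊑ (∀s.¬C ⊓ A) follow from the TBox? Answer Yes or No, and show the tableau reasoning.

1. C ⊑ (∀s.¬C ⊓ A)  ⇔  (C ⊓ (∃s.C ⊔ ¬A)) unsat w.r.t. T
   apply at x₀: C⊑∀s.¬C
   open: L(x₀) ⊇ {C, ¬A, ¬D, ¬E, ∀s.¬C, …} (+ ∃-successors)
2. Hence C ⊑ (∀s.¬C ⊓ A): not entailed.

No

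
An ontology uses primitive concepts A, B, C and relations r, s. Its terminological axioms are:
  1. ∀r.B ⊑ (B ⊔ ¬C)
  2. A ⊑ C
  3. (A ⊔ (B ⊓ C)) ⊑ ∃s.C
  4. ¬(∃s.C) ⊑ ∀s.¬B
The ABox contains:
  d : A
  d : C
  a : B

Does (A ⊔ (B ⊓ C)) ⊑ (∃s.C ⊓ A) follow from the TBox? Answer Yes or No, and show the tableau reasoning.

No

1. (A ⊔ (B ⊓ C)) ⊑ (∃s.C ⊓ A)  ⇔  ((A ⊔ (B ⊓ C)) ⊓ (∀s.¬C ⊔ ¬A)) unsat w.r.t. T
   apply at x₀: (A ⊔ (B ⊓ C))⊑∃s.C
   open: L(x₀) ⊇ {B, C, ¬A, ∃r.¬B, ∃s.C} (+ ∃-successors)
2. Hence (A ⊔ (B ⊓ C)) ⊑ (∃s.C ⊓ A): not entailed.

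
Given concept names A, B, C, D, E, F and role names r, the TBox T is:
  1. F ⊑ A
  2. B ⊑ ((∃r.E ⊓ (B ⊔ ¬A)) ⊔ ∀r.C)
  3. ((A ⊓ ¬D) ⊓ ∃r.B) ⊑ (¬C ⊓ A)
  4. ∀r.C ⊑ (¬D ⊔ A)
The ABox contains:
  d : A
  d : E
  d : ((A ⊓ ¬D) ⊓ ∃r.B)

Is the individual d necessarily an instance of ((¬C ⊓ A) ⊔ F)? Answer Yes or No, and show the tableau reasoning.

1. d : ((¬C ⊓ A) ⊔ F)?  L(d) = {A, E, ((A ⊓ ¬D) ⊓ ∃r.B)} ∪ {((C ⊔ ¬A) ⊓ ¬F)}
   clash {A, ¬A} at d — d ∈ ((¬C ⊓ A) ⊔ F)
2. Hence d : ((¬C ⊓ A) ⊔ F): entailed.

Yes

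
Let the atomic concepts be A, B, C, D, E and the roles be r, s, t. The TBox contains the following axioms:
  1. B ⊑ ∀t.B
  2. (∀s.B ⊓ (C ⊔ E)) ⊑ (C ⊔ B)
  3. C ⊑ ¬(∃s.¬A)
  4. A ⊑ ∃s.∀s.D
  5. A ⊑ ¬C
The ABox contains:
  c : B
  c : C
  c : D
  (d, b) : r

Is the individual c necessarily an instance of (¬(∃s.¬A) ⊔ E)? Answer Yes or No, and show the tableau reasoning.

Yes

1. c : (¬(∃s.¬A) ⊔ E)?  L(c) = {B, C, D} ∪ {(∃s.¬A ⊓ ¬E)}
   clash {C, ¬C} at c — c ∈ (¬(∃s.¬A) ⊔ E)
2. Hence c : (¬(∃s.¬A) ⊔ E): entailed.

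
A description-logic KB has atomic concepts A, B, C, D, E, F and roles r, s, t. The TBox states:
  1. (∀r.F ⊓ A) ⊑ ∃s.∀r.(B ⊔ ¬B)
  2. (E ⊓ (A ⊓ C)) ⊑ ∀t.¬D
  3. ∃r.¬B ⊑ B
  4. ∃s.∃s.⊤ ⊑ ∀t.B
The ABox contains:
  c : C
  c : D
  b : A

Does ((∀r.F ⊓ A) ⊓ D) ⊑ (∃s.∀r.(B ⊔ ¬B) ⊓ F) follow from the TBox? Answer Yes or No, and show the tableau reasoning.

1. ((∀r.F ⊓ A) ⊓ D) ⊑ (∃s.∀r.(B ⊔ ¬B) ⊓ F)  ⇔  (((∀r.F ⊓ A) ⊓ D) ⊓ (∀s.∃r.(¬B ⊓ B) ⊔ ¬F)) unsat w.r.t. T
   apply at x₀: (∀r.F ⊓ A)⊑∃s.∀r.(B ⊔ ¬B)
   open: L(x₀) ⊇ {A, D, ¬E, ¬F, ∀r.B, …} (+ ∃-successors)
2. Hence ((∀r.F ⊓ A) ⊓ D) ⊑ (∃s.∀r.(B ⊔ ¬B) ⊓ F): not entailed.

No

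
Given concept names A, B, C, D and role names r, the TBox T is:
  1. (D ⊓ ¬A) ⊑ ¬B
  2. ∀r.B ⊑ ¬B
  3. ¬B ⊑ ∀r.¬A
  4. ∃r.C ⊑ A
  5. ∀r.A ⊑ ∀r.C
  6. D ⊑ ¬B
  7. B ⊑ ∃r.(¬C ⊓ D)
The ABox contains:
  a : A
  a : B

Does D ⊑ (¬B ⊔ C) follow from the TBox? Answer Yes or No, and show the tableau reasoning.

1. D ⊑ (¬B ⊔ C)  ⇔  (D ⊓ (B ⊓ ¬C)) unsat w.r.t. T
   all branches close; clash {B, ¬B} at x₀
2. Hence D ⊑ (¬B ⊔ C): entailed.

Yes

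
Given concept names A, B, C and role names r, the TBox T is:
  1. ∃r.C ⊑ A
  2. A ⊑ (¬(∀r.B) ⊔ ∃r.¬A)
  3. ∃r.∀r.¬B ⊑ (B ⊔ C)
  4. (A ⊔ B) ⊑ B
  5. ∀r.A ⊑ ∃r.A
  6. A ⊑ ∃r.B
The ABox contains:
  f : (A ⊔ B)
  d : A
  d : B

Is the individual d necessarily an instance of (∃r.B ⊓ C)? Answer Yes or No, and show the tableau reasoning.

No

1. d : (∃r.B ⊓ C)?  L(d) = {A, B} ∪ {(∀r.¬B ⊔ ¬C)}
   apply at d: A⊑(¬(∀r.B) ⊔ ∃r.¬A); A⊑∃r.B
   open: L(d) ⊇ {A, B, ¬C, ∀r.∃r.B, ∃r.B, …} (+ ∃-successors) — d ∉ (∃r.B ⊓ C) possible
2. Hence d : (∃r.B ⊓ C): not entailed.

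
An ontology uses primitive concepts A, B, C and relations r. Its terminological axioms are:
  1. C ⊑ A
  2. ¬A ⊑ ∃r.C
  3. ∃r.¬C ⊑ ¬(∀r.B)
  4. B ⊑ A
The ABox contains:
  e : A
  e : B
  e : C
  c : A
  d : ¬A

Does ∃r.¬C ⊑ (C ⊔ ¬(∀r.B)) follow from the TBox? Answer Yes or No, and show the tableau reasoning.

1. ∃r.¬C ⊑ (C ⊔ ¬(∀r.B))  ⇔  (∃r.¬C ⊓ (¬C ⊓ ∀r.B)) unsat w.r.t. T
   all branches close; clash {B, ¬B} at an ∃-successor
2. Hence ∃r.¬C ⊑ (C ⊔ ¬(∀r.B)): entailed.

Yes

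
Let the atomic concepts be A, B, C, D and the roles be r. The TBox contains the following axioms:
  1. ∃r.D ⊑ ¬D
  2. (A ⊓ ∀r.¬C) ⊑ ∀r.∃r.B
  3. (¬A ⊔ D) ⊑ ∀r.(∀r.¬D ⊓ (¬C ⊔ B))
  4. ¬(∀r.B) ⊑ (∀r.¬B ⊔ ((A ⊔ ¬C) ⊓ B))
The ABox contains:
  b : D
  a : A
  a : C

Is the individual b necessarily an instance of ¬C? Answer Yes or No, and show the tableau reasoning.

No

1. b : ¬C?  L(b) = {D} ∪ {C}
   open: L(b) ⊇ {C, D, ¬A, ∀r.(∀r.¬D ⊓ (¬C ⊔ B)), ∀r.B, …} — b ∉ ¬C possible
2. Hence b : ¬C: not entailed.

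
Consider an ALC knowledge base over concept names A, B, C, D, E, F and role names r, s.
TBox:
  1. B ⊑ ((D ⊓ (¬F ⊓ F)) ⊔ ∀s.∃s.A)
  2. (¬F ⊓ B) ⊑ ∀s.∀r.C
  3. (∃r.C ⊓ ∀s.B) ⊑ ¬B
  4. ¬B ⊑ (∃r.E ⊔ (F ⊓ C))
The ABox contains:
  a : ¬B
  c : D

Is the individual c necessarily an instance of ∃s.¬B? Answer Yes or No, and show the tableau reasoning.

1. c : ∃s.¬B?  L(c) = {D} ∪ {∀s.B}
   open: L(c) ⊇ {B, D, F, ∀r.¬C, ∀s.B, …} — c ∉ ∃s.¬B possible
2. Hence c : ∃s.¬B: not entailed.

No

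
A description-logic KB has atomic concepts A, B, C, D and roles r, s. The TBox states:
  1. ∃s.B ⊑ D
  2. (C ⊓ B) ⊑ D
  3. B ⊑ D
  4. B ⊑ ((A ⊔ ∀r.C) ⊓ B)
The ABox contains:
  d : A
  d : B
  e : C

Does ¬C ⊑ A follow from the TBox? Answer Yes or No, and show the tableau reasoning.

1. ¬C ⊑ A  ⇔  (¬C ⊓ ¬A) unsat w.r.t. T
   open: L(x₀) ⊇ {¬A, ¬B, ¬C, ∀s.¬B}
2. Hence ¬C ⊑ A: not entailed.

No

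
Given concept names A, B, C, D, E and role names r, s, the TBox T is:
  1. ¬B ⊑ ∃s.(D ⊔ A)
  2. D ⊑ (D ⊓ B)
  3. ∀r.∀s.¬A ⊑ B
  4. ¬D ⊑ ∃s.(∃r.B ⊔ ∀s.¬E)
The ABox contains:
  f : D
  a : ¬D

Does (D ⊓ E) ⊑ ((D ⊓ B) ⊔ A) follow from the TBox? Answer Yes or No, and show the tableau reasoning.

1. (D ⊓ E) ⊑ ((D ⊓ B) ⊔ A)  ⇔  ((D ⊓ E) ⊓ ((¬D ⊔ ¬B) ⊓ ¬A)) unsat w.r.t. T
   all branches close; clash {B, ¬B} at x₀
2. Hence (D ⊓ E) ⊑ ((D ⊓ B) ⊔ A): entailed.

Yes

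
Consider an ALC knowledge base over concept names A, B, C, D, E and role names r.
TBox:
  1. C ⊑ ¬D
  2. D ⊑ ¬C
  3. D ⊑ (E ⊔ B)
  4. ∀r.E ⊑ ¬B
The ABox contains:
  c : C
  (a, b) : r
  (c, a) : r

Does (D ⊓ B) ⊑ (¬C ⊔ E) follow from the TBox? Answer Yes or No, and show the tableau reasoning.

Yes

1. (D ⊓ B) ⊑ (¬C ⊔ E)  ⇔  ((D ⊓ B) ⊓ (C ⊓ ¬E)) unsat w.r.t. T
   all branches close; clash {D, ¬D} at x₀
2. Hence (D ⊓ B) ⊑ (¬C ⊔ E): entailed.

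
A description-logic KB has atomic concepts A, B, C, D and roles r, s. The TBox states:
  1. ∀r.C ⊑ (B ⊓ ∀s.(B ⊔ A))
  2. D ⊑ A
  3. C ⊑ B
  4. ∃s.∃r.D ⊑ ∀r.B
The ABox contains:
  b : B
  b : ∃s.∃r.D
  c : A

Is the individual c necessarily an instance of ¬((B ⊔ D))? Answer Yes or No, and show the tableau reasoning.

1. c : ¬((B ⊔ D))?  L(c) = {A} ∪ {(B ⊔ D)}
   open: L(c) ⊇ {A, B, ∀s.∀r.¬D, ∃r.¬C} (+ ∃-successors) — c ∉ ¬((B ⊔ D)) possible
2. Hence c : ¬((B ⊔ D)): not entailed.

No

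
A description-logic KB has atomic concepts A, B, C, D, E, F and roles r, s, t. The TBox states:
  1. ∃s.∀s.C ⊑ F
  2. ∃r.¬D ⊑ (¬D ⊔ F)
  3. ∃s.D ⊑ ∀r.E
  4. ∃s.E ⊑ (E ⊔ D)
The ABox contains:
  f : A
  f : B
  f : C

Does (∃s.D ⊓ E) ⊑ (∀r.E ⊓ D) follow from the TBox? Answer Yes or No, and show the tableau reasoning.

1. (∃s.D ⊓ E) ⊑ (∀r.E ⊓ D)  ⇔  ((∃s.D ⊓ E) ⊓ (∃r.¬E ⊔ ¬D)) unsat w.r.t. T
   apply at x₀: ∃s.D⊑∀r.E
   open: L(x₀) ⊇ {E, ¬D, ∀r.D, ∀r.E, ∀s.¬E, …} (+ ∃-successors)
2. Hence (∃s.D ⊓ E) ⊑ (∀r.E ⊓ D): not entailed.

No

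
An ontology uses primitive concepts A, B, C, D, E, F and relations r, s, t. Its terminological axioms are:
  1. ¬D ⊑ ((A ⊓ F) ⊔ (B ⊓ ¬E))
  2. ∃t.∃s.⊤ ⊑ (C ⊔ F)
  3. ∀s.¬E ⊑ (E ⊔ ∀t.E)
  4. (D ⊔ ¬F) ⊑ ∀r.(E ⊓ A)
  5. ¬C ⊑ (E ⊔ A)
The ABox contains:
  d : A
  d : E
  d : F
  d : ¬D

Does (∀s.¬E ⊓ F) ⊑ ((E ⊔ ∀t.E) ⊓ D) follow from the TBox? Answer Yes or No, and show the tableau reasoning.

No

1. (∀s.¬E ⊓ F) ⊑ ((E ⊔ ∀t.E) ⊓ D)  ⇔  ((∀s.¬E ⊓ F) ⊓ ((¬E ⊓ ∃t.¬E) ⊔ ¬D)) unsat w.r.t. T
   apply at x₀: ∀s.¬E⊑(E ⊔ ∀t.E)
   open: L(x₀) ⊇ {A, C, E, F, ¬D, …}
2. Hence (∀s.¬E ⊓ F) ⊑ ((E ⊔ ∀t.E) ⊓ D): not entailed.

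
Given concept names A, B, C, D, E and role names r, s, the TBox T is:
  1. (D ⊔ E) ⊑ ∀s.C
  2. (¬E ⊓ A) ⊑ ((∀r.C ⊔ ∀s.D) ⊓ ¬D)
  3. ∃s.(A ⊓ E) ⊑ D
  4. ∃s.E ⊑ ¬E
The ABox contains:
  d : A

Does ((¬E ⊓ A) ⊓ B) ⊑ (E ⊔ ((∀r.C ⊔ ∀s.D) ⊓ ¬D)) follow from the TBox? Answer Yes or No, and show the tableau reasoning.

Yes

1. ((¬E ⊓ A) ⊓ B) ⊑ (E ⊔ ((∀r.C ⊔ ∀s.D) ⊓ ¬D))  ⇔  (((¬E ⊓ A) ⊓ B) ⊓ (¬E ⊓ ((∃r.¬C ⊓ ∃s.¬D) ⊔ D))) unsat w.r.t. T
   all branches close; clash {D, ¬D} at x₀
2. Hence ((¬E ⊓ A) ⊓ B) ⊑ (E ⊔ ((∀r.C ⊔ ∀s.D) ⊓ ¬D)): entailed.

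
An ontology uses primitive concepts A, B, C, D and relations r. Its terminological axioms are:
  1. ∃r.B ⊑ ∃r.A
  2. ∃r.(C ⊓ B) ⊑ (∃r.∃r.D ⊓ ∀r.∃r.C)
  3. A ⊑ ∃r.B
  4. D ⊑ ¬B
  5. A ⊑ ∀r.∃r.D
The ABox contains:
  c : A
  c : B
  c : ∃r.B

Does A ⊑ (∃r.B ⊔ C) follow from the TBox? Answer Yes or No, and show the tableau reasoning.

1. A ⊑ (∃r.B ⊔ C)  ⇔  (A ⊓ (∀r.¬B ⊓ ¬C)) unsat w.r.t. T
   all branches close; clash {B, ¬B} at an ∃-successor
2. Hence A ⊑ (∃r.B ⊔ C): entailed.

Yes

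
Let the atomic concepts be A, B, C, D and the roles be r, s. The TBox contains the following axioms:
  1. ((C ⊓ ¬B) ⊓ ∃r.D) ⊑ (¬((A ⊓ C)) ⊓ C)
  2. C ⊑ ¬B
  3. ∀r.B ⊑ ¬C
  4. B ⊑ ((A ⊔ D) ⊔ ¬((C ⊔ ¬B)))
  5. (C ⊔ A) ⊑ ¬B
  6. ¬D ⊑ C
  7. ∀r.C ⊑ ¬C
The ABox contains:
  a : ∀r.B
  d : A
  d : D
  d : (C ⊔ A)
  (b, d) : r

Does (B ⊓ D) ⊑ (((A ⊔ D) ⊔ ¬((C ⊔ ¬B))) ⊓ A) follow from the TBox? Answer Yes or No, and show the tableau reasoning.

No

1. (B ⊓ D) ⊑ (((A ⊔ D) ⊔ ¬((C ⊔ ¬B))) ⊓ A)  ⇔  ((B ⊓ D) ⊓ (((¬A ⊓ ¬D) ⊓ (C ⊔ ¬B)) ⊔ ¬A)) unsat w.r.t. T
   apply at x₀: B⊑((A ⊔ D) ⊔ ¬((C ⊔ ¬B)))
   open: L(x₀) ⊇ {B, D, ¬A, ¬C}
2. Hence (B ⊓ D) ⊑ (((A ⊔ D) ⊔ ¬((C ⊔ ¬B))) ⊓ A): not entailed.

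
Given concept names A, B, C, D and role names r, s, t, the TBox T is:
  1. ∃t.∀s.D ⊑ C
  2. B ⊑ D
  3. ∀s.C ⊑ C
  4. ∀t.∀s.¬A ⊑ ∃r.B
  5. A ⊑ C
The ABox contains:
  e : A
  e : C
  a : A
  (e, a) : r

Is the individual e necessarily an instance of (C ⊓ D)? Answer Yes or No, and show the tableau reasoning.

1. e : (C ⊓ D)?  L(e) = {A, C} ∪ {(¬C ⊔ ¬D)}
   open: L(e) ⊇ {A, C, ¬B, ¬D, ∃t.∃s.A} (+ ∃-successors) — e ∉ (C ⊓ D) possible
2. Hence e : (C ⊓ D): not entailed.

No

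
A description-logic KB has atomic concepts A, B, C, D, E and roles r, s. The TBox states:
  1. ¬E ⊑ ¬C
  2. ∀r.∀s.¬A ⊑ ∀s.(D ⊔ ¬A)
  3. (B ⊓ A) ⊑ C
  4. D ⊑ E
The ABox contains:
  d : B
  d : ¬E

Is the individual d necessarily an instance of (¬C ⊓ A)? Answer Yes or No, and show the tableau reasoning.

No

1. d : (¬C ⊓ A)?  L(d) = {B, ¬E} ∪ {(C ⊔ ¬A)}
   apply at d: ¬E⊑¬C
   open: L(d) ⊇ {B, ¬A, ¬C, ¬D, ¬E, …} (+ ∃-successors) — d ∉ (¬C ⊓ A) possible
2. Hence d : (¬C ⊓ A): not entailed.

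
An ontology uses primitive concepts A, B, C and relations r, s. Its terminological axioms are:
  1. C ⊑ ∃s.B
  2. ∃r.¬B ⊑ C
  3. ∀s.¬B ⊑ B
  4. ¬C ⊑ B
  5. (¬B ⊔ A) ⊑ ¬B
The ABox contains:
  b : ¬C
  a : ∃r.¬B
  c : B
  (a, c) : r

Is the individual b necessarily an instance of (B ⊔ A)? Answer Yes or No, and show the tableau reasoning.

Yes

1. b : (B ⊔ A)?  L(b) = {¬C} ∪ {(¬B ⊓ ¬A)}
   clash {B, ¬B} at b — b ∈ (B ⊔ A)
2. Hence b : (B ⊔ A): entailed.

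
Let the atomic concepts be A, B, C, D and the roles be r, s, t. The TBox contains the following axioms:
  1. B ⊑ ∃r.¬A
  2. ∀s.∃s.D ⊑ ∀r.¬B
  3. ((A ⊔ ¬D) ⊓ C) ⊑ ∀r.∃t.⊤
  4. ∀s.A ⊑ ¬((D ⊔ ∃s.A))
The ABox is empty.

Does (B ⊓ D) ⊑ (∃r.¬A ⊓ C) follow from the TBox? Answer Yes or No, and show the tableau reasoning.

No

1. (B ⊓ D) ⊑ (∃r.¬A ⊓ C)  ⇔  ((B ⊓ D) ⊓ (∀r.A ⊔ ¬C)) unsat w.r.t. T
   apply at x₀: B⊑∃r.¬A
   open: L(x₀) ⊇ {B, D, ¬C, ∃r.¬A, ∃s.¬A, …} (+ ∃-successors)
2. Hence (B ⊓ D) ⊑ (∃r.¬A ⊓ C): not entailed.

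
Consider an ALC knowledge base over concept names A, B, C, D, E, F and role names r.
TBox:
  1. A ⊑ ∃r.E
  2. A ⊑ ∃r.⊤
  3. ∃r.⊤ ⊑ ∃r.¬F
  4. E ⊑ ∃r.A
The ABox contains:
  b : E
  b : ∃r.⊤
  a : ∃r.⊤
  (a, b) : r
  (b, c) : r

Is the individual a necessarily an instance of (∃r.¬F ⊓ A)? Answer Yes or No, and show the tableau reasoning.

No

1. a : (∃r.¬F ⊓ A)?  L(a) = {∃r.⊤} ∪ {(∀r.F ⊔ ¬A)}
   apply at a: ∃r.⊤⊑∃r.¬F
   open: L(a) ⊇ {¬A, ¬E, ∃r.¬F, ∃r.⊤} (+ ∃-successors) — a ∉ (∃r.¬F ⊓ A) possible
2. Hence a : (∃r.¬F ⊓ A): not entailed.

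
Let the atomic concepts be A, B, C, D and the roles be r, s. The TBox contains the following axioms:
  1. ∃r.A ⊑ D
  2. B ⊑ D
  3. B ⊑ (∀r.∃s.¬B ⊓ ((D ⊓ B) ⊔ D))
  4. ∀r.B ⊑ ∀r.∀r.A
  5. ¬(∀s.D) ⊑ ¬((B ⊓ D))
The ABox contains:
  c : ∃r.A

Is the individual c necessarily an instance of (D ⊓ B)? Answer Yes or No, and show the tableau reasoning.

1. c : (D ⊓ B)?  L(c) = {∃r.A} ∪ {(¬D ⊔ ¬B)}
   apply at c: ∃r.A⊑D
   open: L(c) ⊇ {D, ¬B, ∀s.D, ∃r.A, ∃r.¬B} (+ ∃-successors) — c ∉ (D ⊓ B) possible
2. Hence c : (D ⊓ B): not entailed.

No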